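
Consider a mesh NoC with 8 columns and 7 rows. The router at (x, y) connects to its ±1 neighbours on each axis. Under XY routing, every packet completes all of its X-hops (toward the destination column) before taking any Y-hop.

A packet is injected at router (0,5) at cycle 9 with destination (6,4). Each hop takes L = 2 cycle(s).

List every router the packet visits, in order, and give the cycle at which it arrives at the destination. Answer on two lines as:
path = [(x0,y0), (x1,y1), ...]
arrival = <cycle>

src (0,5)  cyc=9
E→(1,5)  cyc=11
E→(2,5)  cyc=13
E→(3,5)  cyc=15
E→(4,5)  cyc=17
E→(5,5)  cyc=19
E→(6,5)  cyc=21
S→(6,4)  cyc=23

path = [(0,5), (1,5), (2,5), (3,5), (4,5), (5,5), (6,5), (6,4)]
arrival = 23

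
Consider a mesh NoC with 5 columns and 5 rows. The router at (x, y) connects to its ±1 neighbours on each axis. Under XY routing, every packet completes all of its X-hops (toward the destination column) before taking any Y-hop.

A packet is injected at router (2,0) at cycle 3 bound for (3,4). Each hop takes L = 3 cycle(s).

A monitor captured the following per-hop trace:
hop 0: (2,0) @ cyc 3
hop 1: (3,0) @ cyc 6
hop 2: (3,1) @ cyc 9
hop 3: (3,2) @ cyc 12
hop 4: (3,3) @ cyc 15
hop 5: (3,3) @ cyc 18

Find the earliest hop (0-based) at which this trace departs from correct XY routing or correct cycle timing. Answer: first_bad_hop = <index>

first_bad_hop = 5

  1: Δx=+1 Δy=+0 Δt=3 [ok]
  2: Δx=+0 Δy=+1 Δt=3 [ok]
  3: Δx=+0 Δy=+1 Δt=3 [ok]
  4: Δx=+0 Δy=+1 Δt=3 [ok]
  5: Δx=+0 Δy=+0 Δt=3 [BAD: non-unit step]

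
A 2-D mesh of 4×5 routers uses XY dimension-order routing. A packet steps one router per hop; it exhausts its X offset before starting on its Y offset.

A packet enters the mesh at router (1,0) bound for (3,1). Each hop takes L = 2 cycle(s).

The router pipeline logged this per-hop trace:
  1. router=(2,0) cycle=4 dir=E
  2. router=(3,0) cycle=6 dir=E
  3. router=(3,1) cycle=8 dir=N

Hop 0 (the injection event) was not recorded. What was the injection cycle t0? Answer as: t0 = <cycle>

t0 = 2

The first recorded entry is hop 1 at cycle 4.
Therefore t0 = 4 − L = 2.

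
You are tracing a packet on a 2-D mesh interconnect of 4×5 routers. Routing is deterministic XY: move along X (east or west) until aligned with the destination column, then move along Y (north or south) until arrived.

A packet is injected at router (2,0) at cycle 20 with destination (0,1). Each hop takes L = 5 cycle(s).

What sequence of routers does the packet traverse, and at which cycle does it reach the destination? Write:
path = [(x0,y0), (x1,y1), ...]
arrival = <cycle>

hop 0: (2,0) @ cyc 20
hop 1: (1,0) @ cyc 25  [W]
hop 2: (0,0) @ cyc 30  [W]
hop 3: (0,1) @ cyc 35  [N]

path = [(2,0), (1,0), (0,0), (0,1)]
arrival = 35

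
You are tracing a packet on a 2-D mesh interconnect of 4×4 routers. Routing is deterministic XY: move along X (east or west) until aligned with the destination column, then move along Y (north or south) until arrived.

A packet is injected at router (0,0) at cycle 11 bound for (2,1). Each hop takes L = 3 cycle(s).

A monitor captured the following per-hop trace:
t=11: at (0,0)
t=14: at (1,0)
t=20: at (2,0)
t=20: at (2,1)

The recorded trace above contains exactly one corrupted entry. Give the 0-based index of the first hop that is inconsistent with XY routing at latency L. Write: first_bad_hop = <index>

check 1→ d=(1,0) cyc+3: ok
check 2→ d=(1,0) cyc+6: BAD: Δcyc=6≠L

first_bad_hop = 2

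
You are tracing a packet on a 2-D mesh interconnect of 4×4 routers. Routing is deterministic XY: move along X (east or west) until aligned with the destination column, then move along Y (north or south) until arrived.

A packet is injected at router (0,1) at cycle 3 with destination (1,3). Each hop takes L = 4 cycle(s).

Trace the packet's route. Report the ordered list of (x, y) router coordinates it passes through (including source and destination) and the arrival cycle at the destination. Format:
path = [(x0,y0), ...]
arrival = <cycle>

path = [(0,1), (1,1), (1,2), (1,3)]
arrival = 15

#0 — 0,1 | c3
#1 — 1,1 | c7 | E
#2 — 1,2 | c11 | N
#3 — 1,3 | c15 | N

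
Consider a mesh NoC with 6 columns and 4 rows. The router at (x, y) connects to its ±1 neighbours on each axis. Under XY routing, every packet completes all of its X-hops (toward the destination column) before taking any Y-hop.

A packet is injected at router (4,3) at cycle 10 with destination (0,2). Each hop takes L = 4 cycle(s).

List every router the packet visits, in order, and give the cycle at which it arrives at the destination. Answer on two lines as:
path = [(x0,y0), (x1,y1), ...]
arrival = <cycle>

path = [(4,3), (3,3), (2,3), (1,3), (0,3), (0,2)]
arrival = 30

src (4,3)  cyc=10
W→(3,3)  cyc=14
W→(2,3)  cyc=18
W→(1,3)  cyc=22
W→(0,3)  cyc=26
S→(0,2)  cyc=30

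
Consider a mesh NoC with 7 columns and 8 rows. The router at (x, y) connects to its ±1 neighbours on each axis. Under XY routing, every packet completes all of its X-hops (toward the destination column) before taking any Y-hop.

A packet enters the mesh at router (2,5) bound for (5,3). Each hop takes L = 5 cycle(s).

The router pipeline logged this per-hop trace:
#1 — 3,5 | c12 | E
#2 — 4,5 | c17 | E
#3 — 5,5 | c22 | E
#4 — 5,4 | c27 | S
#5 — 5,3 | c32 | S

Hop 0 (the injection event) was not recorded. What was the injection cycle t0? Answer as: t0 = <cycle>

Hop 1 reached at cycle 12; hop k is at t0 + k·L.
So t0 = 12 − 1·5 = 7.

t0 = 7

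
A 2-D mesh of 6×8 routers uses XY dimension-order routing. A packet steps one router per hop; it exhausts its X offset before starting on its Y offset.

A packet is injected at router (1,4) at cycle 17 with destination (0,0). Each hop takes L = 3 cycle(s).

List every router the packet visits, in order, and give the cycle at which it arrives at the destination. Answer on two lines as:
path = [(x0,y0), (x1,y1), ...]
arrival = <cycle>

t=17: at (1,4)
t=20: at (0,4) after W
t=23: at (0,3) after S
t=26: at (0,2) after S
t=29: at (0,1) after S
t=32: at (0,0) after S

path = [(1,4), (0,4), (0,3), (0,2), (0,1), (0,0)]
arrival = 32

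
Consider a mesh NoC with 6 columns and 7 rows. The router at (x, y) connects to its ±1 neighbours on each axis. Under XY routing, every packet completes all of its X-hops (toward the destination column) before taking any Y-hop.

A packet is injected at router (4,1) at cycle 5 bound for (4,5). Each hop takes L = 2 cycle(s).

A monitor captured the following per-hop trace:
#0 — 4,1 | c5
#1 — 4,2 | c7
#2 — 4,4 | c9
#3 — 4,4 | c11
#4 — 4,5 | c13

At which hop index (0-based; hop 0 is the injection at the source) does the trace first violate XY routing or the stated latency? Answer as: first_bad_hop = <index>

check 1→ d=(0,1) cyc+2: ok
check 2→ d=(0,2) cyc+2: BAD: non-unit step

first_bad_hop = 2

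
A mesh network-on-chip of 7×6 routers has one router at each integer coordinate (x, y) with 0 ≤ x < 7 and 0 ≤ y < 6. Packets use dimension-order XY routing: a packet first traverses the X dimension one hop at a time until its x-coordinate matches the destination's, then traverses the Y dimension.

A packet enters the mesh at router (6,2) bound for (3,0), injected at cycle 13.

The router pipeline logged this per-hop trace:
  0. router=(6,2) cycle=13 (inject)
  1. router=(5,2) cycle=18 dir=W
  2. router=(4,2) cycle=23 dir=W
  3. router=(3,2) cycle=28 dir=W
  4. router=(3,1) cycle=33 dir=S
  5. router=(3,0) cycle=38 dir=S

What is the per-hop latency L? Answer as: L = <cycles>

L = 5

Between hops 0 and 1 the cycle counter advances 18 − 13 = 5.
One hop costs L cycles, so L = 5.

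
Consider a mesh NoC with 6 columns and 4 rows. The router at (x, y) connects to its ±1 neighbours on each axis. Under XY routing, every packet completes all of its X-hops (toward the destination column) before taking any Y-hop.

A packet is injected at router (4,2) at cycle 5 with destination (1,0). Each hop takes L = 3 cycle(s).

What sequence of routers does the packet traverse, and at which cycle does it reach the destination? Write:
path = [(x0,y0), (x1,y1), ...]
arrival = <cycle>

path = [(4,2), (3,2), (2,2), (1,2), (1,1), (1,0)]
arrival = 20

[0] x=4 y=2 t=5
[1] x=3 y=2 t=8 →W
[2] x=2 y=2 t=11 →W
[3] x=1 y=2 t=14 →W
[4] x=1 y=1 t=17 →S
[5] x=1 y=0 t=20 →S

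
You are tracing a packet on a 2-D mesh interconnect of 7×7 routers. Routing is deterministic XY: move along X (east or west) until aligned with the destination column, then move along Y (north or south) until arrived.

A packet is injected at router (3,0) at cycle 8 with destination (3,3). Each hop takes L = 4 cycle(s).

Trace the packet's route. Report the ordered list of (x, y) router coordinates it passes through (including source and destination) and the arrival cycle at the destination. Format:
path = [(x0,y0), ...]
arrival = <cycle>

src (3,0)  cyc=8
N→(3,1)  cyc=12
N→(3,2)  cyc=16
N→(3,3)  cyc=20

path = [(3,0), (3,1), (3,2), (3,3)]
arrival = 20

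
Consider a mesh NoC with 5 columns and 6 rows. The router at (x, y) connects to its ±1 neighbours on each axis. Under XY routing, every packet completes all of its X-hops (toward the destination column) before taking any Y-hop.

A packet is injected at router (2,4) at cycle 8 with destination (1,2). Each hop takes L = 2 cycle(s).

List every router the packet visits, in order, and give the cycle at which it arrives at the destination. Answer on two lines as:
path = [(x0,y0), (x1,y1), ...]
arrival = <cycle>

  0. router=(2,4) cycle=8 (inject)
  1. router=(1,4) cycle=10 dir=W
  2. router=(1,3) cycle=12 dir=S
  3. router=(1,2) cycle=14 dir=S

path = [(2,4), (1,4), (1,3), (1,2)]
arrival = 14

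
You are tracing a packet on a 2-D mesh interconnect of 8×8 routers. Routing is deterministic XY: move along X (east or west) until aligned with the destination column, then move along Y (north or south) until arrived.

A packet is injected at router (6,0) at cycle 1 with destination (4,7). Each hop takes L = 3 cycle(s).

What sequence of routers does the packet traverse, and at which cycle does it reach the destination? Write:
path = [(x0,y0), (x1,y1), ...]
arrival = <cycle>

[0] x=6 y=0 t=1
[1] x=5 y=0 t=4 →W
[2] x=4 y=0 t=7 →W
[3] x=4 y=1 t=10 →N
[4] x=4 y=2 t=13 →N
[5] x=4 y=3 t=16 →N
[6] x=4 y=4 t=19 →N
[7] x=4 y=5 t=22 →N
[8] x=4 y=6 t=25 →N
[9] x=4 y=7 t=28 →N

path = [(6,0), (5,0), (4,0), (4,1), (4,2), (4,3), (4,4), (4,5), (4,6), (4,7)]
arrival = 28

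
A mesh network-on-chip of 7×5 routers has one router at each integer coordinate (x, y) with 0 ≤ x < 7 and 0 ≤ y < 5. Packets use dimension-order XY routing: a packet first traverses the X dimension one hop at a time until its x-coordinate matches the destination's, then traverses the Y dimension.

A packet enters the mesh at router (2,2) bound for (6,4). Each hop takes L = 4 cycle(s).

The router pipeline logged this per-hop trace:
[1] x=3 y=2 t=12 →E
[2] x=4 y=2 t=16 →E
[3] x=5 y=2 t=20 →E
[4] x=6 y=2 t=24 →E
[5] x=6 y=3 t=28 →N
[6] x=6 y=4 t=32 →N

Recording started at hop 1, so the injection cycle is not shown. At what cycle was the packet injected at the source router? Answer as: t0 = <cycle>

cyc[1] = 12 and cyc[k] = t0 + k·L for every k.
Therefore t0 = 12 − L = 8.

t0 = 8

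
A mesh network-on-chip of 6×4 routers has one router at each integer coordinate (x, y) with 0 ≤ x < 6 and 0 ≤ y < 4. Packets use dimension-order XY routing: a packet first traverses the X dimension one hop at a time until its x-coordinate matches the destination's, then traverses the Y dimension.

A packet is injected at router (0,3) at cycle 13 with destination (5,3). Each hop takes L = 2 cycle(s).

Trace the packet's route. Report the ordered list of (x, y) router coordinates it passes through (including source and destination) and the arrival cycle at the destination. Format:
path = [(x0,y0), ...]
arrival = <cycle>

path = [(0,3), (1,3), (2,3), (3,3), (4,3), (5,3)]
arrival = 23

hop 0: (0,3) @ cyc 13
hop 1: (1,3) @ cyc 15  [E]
hop 2: (2,3) @ cyc 17  [E]
hop 3: (3,3) @ cyc 19  [E]
hop 4: (4,3) @ cyc 21  [E]
hop 5: (5,3) @ cyc 23  [E]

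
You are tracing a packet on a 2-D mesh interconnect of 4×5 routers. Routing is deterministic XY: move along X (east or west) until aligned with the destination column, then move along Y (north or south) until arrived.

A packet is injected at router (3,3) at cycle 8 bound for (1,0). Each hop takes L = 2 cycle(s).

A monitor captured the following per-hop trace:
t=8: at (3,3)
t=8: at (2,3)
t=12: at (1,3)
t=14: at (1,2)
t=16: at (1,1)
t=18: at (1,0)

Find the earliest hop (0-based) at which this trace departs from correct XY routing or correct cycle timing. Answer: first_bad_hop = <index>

first_bad_hop = 1

[1] (-1,+0) / 0c ⇒ BAD: Δcyc=0≠L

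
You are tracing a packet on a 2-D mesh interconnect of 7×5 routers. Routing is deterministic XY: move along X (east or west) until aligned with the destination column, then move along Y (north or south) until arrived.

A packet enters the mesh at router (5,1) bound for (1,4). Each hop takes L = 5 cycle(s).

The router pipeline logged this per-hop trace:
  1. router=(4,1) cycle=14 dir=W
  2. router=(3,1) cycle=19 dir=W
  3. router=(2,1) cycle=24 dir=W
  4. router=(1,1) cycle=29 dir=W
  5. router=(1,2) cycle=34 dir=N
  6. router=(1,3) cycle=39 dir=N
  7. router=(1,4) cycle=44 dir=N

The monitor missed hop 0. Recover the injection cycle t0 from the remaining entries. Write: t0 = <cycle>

t0 = 9

cyc[1] = 14 and cyc[k] = t0 + k·L for every k.
So t0 = 14 − 1·5 = 9.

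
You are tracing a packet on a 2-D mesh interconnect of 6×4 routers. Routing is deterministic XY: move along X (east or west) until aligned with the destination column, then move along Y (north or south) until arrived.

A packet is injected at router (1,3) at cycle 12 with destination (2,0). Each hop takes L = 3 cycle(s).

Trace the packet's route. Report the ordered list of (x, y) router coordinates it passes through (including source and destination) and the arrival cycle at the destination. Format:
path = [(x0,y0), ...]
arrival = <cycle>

[0] x=1 y=3 t=12
[1] x=2 y=3 t=15 →E
[2] x=2 y=2 t=18 →S
[3] x=2 y=1 t=21 →S
[4] x=2 y=0 t=24 →S

path = [(1,3), (2,3), (2,2), (2,1), (2,0)]
arrival = 24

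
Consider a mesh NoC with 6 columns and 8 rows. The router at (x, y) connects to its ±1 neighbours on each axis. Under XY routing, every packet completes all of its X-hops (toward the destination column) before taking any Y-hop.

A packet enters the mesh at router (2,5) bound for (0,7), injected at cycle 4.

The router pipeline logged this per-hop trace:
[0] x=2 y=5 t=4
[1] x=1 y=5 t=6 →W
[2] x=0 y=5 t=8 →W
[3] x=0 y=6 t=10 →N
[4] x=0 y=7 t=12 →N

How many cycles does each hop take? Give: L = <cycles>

L = 2

Δcyc across hop 0→1: 6 − 4 = 2.
Per-hop latency L = Δcyc = 2.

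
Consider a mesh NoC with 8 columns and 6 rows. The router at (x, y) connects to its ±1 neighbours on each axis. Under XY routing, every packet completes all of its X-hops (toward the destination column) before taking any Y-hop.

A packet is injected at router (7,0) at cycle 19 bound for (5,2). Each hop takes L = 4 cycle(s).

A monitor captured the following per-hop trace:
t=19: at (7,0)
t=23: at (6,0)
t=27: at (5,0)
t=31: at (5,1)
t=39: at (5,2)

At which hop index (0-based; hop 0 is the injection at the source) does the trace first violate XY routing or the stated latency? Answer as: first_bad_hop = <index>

[1] (-1,+0) / 4c ⇒ ok
[2] (-1,+0) / 4c ⇒ ok
[3] (+0,+1) / 4c ⇒ ok
[4] (+0,+1) / 8c ⇒ BAD: Δcyc=8≠L

first_bad_hop = 4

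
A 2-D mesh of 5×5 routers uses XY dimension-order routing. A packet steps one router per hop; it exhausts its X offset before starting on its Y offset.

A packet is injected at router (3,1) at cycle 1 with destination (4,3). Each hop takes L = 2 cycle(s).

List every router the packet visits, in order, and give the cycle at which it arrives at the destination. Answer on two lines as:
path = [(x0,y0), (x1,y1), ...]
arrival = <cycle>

src (3,1)  cyc=1
E→(4,1)  cyc=3
N→(4,2)  cyc=5
N→(4,3)  cyc=7

path = [(3,1), (4,1), (4,2), (4,3)]
arrival = 7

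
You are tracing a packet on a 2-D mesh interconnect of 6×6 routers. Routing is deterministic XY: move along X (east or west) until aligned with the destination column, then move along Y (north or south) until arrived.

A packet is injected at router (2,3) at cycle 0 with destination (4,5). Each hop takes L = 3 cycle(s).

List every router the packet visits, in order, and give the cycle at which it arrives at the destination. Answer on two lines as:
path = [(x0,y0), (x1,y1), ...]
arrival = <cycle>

#0 — 2,3 | c0
#1 — 3,3 | c3 | E
#2 — 4,3 | c6 | E
#3 — 4,4 | c9 | N
#4 — 4,5 | c12 | N

path = [(2,3), (3,3), (4,3), (4,4), (4,5)]
arrival = 12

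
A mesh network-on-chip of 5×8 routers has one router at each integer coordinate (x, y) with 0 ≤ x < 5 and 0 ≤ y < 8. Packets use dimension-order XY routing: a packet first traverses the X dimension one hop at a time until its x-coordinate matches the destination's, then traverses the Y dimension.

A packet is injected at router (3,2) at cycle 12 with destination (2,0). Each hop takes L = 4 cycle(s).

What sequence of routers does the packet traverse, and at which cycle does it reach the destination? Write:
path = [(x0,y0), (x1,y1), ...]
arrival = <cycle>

path = [(3,2), (2,2), (2,1), (2,0)]
arrival = 24

t=12: at (3,2)
t=16: at (2,2) after W
t=20: at (2,1) after S
t=24: at (2,0) after S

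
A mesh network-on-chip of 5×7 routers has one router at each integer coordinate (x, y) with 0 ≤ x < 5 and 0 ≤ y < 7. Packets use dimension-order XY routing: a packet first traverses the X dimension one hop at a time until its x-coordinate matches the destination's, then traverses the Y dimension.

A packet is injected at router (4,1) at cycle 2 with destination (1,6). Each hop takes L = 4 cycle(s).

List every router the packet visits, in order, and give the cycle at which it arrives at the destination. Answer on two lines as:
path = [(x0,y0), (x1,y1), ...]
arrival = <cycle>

path = [(4,1), (3,1), (2,1), (1,1), (1,2), (1,3), (1,4), (1,5), (1,6)]
arrival = 34

hop 0: (4,1) @ cyc 2
hop 1: (3,1) @ cyc 6  [W]
hop 2: (2,1) @ cyc 10  [W]
hop 3: (1,1) @ cyc 14  [W]
hop 4: (1,2) @ cyc 18  [N]
hop 5: (1,3) @ cyc 22  [N]
hop 6: (1,4) @ cyc 26  [N]
hop 7: (1,5) @ cyc 30  [N]
hop 8: (1,6) @ cyc 34  [N]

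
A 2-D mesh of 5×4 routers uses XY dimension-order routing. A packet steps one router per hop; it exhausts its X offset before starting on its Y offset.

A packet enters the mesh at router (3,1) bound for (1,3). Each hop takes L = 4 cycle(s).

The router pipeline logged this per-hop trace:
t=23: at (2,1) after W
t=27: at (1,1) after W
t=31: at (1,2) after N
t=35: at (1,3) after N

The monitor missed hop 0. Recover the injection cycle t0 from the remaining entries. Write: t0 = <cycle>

t0 = 19

The first recorded entry is hop 1 at cycle 23.
t0 = cyc[1] − L = 23 − 4 = 19.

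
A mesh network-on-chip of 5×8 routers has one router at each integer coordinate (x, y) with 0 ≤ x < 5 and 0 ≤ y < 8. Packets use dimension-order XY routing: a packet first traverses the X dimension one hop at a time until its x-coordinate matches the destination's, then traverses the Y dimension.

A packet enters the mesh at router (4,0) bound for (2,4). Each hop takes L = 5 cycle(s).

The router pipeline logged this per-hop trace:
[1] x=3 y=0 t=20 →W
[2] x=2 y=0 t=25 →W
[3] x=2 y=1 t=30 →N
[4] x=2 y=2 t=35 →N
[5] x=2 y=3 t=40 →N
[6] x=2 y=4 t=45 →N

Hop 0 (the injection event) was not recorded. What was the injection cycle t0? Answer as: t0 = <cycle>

t0 = 15

At hop 1 the cycle is 20; in general cyc_k = t0 + kL.
Therefore t0 = 20 − L = 15.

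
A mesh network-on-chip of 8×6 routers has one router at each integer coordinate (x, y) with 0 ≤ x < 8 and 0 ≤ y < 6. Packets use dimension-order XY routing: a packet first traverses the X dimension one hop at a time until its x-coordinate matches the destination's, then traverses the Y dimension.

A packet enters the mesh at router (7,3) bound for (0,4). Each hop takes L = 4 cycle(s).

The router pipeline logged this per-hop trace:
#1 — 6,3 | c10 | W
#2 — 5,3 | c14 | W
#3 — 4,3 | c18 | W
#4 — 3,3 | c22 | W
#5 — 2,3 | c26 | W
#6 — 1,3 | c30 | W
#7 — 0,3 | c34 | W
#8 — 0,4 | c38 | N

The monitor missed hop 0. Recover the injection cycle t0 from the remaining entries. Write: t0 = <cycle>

t0 = 6

At hop 1 the cycle is 10; in general cyc_k = t0 + kL.
Subtract one hop: t0 = 10 − 4 = 6.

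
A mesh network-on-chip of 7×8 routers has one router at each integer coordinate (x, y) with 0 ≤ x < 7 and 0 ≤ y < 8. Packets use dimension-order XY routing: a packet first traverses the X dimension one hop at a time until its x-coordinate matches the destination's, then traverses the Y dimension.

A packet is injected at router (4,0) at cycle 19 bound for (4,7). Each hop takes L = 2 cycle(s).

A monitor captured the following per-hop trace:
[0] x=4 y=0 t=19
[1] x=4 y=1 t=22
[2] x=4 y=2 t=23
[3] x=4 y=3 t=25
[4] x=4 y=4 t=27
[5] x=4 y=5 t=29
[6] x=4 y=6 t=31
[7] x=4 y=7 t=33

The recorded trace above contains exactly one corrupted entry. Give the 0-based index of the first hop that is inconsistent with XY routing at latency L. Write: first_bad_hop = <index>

first_bad_hop = 1

check 1→ d=(0,1) cyc+3: BAD: Δcyc=3≠L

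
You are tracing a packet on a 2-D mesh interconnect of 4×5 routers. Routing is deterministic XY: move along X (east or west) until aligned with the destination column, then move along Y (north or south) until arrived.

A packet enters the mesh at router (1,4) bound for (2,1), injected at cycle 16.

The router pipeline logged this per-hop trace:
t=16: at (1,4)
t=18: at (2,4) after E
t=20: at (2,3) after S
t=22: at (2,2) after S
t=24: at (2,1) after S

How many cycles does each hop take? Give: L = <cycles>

L = 2

From hop 0 (16) to hop 1 (18): +2 cycles.
Per-hop latency L = Δcyc = 2.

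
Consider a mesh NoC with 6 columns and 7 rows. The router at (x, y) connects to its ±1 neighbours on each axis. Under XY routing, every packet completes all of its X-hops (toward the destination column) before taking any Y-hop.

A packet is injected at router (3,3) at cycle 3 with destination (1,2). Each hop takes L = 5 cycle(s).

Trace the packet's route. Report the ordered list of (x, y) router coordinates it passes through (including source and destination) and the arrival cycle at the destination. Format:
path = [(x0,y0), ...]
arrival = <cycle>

t=3: at (3,3)
t=8: at (2,3) after W
t=13: at (1,3) after W
t=18: at (1,2) after S

path = [(3,3), (2,3), (1,3), (1,2)]
arrival = 18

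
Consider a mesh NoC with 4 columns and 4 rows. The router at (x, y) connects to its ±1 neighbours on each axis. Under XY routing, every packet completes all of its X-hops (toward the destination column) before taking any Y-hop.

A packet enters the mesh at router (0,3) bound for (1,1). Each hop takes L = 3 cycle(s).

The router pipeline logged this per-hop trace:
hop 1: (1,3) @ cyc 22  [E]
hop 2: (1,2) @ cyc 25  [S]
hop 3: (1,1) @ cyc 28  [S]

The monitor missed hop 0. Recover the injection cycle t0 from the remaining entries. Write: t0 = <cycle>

t0 = 19

The first recorded entry is hop 1 at cycle 22.
Therefore t0 = 22 − L = 19.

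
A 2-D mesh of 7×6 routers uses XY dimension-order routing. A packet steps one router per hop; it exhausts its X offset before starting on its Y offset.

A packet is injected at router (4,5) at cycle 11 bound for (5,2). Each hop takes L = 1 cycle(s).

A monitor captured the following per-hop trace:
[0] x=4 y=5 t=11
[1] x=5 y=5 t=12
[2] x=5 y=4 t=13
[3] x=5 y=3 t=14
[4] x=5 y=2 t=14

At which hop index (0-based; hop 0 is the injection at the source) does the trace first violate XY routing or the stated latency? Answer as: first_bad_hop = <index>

first_bad_hop = 4

check 1→ d=(1,0) cyc+1: ok
check 2→ d=(0,-1) cyc+1: ok
check 3→ d=(0,-1) cyc+1: ok
check 4→ d=(0,-1) cyc+0: BAD: Δcyc=0≠L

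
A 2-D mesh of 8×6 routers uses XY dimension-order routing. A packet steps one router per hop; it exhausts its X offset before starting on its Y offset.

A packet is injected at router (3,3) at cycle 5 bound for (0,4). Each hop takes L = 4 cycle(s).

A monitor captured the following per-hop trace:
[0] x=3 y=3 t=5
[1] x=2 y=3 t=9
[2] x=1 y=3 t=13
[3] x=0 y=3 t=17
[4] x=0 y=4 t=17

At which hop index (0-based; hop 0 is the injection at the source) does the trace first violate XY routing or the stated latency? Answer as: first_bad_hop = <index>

first_bad_hop = 4

[1] (-1,+0) / 4c ⇒ ok
[2] (-1,+0) / 4c ⇒ ok
[3] (-1,+0) / 4c ⇒ ok
[4] (+0,+1) / 0c ⇒ BAD: Δcyc=0≠L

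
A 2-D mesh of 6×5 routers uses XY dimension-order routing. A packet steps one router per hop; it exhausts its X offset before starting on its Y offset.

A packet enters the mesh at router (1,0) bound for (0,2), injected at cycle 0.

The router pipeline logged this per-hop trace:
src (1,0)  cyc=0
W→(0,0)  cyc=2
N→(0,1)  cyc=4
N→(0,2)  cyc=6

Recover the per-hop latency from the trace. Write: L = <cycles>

cyc[1] − cyc[0] = 2 − 0 = 2.
One hop costs L cycles, so L = 2.

L = 2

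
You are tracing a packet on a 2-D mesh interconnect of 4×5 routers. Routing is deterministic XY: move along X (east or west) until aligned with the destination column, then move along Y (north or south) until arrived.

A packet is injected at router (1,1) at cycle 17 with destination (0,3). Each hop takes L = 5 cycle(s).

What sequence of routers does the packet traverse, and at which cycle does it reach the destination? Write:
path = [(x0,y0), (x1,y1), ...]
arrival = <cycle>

path = [(1,1), (0,1), (0,2), (0,3)]
arrival = 32

src (1,1)  cyc=17
W→(0,1)  cyc=22
N→(0,2)  cyc=27
N→(0,3)  cyc=32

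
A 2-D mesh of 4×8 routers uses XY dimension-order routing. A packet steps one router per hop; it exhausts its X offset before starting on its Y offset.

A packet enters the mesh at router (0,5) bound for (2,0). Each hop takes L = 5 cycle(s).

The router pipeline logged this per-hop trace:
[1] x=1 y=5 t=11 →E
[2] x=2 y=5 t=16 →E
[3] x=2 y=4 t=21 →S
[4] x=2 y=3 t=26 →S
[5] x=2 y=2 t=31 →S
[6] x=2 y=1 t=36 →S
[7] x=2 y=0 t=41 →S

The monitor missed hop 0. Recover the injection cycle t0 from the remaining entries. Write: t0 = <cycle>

t0 = 6

Hop 1 reached at cycle 11; hop k is at t0 + k·L.
Therefore t0 = 11 − L = 6.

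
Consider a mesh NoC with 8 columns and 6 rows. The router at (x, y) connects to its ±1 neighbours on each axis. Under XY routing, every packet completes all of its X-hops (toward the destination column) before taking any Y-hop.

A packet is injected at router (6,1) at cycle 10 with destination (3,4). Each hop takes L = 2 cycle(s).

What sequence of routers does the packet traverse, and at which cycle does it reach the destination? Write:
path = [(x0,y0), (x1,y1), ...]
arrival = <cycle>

path = [(6,1), (5,1), (4,1), (3,1), (3,2), (3,3), (3,4)]
arrival = 22

hop 0: (6,1) @ cyc 10
hop 1: (5,1) @ cyc 12  [W]
hop 2: (4,1) @ cyc 14  [W]
hop 3: (3,1) @ cyc 16  [W]
hop 4: (3,2) @ cyc 18  [N]
hop 5: (3,3) @ cyc 20  [N]
hop 6: (3,4) @ cyc 22  [N]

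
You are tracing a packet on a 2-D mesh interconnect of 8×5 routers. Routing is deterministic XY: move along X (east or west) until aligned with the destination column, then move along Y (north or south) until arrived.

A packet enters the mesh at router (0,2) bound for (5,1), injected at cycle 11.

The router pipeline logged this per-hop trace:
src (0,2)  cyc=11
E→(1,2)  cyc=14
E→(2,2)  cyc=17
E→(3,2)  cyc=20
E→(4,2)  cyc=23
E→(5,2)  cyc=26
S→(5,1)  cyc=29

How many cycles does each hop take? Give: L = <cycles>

Δcyc across hop 0→1: 14 − 11 = 3.
Each hop adds L, hence L = 3.

L = 3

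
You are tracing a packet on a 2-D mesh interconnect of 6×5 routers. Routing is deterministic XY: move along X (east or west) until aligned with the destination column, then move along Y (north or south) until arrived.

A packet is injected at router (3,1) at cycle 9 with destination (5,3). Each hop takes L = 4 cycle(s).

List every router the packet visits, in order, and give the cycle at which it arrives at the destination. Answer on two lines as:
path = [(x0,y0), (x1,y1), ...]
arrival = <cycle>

path = [(3,1), (4,1), (5,1), (5,2), (5,3)]
arrival = 25

t=9: at (3,1)
t=13: at (4,1) after E
t=17: at (5,1) after E
t=21: at (5,2) after N
t=25: at (5,3) after N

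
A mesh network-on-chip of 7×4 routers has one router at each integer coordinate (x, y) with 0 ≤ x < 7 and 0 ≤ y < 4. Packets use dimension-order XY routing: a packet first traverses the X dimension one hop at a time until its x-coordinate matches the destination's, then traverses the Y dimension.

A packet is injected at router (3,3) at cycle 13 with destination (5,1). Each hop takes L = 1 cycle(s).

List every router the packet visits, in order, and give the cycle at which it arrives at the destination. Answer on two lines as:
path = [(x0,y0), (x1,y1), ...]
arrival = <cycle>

[0] x=3 y=3 t=13
[1] x=4 y=3 t=14 →E
[2] x=5 y=3 t=15 →E
[3] x=5 y=2 t=16 →S
[4] x=5 y=1 t=17 →S

path = [(3,3), (4,3), (5,3), (5,2), (5,1)]
arrival = 17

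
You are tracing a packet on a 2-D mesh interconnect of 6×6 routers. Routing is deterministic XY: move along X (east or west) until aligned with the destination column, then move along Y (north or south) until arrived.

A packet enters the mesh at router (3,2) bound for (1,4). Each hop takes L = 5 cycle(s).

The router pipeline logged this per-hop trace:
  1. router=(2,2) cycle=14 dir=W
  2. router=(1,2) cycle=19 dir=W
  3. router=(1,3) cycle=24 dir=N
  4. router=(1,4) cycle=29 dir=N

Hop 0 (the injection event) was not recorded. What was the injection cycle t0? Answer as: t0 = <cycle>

t0 = 9

cyc[1] = 14 and cyc[k] = t0 + k·L for every k.
Therefore t0 = 14 − L = 9.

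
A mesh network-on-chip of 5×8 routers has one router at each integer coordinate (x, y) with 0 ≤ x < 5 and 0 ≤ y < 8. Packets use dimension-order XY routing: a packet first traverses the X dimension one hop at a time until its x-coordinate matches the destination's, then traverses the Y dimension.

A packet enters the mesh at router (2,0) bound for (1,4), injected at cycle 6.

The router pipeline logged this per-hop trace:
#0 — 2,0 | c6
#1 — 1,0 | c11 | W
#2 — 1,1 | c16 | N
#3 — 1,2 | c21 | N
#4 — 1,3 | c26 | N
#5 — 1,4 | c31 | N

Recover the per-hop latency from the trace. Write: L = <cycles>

L = 5

Between hops 0 and 1 the cycle counter advances 11 − 6 = 5.
Per-hop latency L = Δcyc = 5.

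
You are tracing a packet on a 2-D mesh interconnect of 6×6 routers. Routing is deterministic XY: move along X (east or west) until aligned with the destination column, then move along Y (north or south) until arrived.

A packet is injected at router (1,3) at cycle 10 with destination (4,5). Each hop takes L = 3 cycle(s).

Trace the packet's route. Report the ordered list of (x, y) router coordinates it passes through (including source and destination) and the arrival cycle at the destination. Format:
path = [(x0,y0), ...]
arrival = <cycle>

[0] x=1 y=3 t=10
[1] x=2 y=3 t=13 →E
[2] x=3 y=3 t=16 →E
[3] x=4 y=3 t=19 →E
[4] x=4 y=4 t=22 →N
[5] x=4 y=5 t=25 →N

path = [(1,3), (2,3), (3,3), (4,3), (4,4), (4,5)]
arrival = 25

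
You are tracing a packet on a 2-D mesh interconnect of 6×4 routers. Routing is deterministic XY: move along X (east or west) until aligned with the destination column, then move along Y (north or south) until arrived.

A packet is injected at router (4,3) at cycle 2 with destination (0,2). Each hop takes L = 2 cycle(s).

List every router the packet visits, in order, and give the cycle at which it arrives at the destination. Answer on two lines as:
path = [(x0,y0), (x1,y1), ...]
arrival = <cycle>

#0 — 4,3 | c2
#1 — 3,3 | c4 | W
#2 — 2,3 | c6 | W
#3 — 1,3 | c8 | W
#4 — 0,3 | c10 | W
#5 — 0,2 | c12 | S

path = [(4,3), (3,3), (2,3), (1,3), (0,3), (0,2)]
arrival = 12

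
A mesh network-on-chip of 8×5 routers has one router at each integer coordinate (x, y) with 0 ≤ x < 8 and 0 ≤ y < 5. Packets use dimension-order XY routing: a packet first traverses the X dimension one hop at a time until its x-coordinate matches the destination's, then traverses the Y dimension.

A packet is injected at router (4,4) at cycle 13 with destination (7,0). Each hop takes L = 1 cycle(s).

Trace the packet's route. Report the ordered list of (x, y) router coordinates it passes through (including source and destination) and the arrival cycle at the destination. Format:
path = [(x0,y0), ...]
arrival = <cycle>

t=13: at (4,4)
t=14: at (5,4) after E
t=15: at (6,4) after E
t=16: at (7,4) after E
t=17: at (7,3) after S
t=18: at (7,2) after S
t=19: at (7,1) after S
t=20: at (7,0) after S

path = [(4,4), (5,4), (6,4), (7,4), (7,3), (7,2), (7,1), (7,0)]
arrival = 20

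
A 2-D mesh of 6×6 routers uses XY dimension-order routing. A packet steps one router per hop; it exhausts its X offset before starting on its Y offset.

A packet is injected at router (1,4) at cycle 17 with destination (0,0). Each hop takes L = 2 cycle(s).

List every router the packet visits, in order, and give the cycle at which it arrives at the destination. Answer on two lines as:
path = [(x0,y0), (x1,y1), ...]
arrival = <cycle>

path = [(1,4), (0,4), (0,3), (0,2), (0,1), (0,0)]
arrival = 27

#0 — 1,4 | c17
#1 — 0,4 | c19 | W
#2 — 0,3 | c21 | S
#3 — 0,2 | c23 | S
#4 — 0,1 | c25 | S
#5 — 0,0 | c27 | S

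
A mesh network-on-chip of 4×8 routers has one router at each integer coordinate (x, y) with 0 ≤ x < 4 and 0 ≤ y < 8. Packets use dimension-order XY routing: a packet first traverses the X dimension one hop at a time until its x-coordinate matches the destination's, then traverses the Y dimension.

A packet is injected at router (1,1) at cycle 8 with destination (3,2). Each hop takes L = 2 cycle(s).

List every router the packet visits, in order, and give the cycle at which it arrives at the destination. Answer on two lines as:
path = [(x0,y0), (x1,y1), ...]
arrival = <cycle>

path = [(1,1), (2,1), (3,1), (3,2)]
arrival = 14

#0 — 1,1 | c8
#1 — 2,1 | c10 | E
#2 — 3,1 | c12 | E
#3 — 3,2 | c14 | N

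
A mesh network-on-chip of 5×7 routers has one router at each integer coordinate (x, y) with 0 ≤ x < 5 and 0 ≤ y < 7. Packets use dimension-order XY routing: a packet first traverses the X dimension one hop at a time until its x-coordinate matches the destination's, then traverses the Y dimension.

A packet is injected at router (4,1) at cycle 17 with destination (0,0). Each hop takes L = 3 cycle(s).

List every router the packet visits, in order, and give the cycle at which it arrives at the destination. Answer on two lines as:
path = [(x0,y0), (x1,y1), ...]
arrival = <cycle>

path = [(4,1), (3,1), (2,1), (1,1), (0,1), (0,0)]
arrival = 32

#0 — 4,1 | c17
#1 — 3,1 | c20 | W
#2 — 2,1 | c23 | W
#3 — 1,1 | c26 | W
#4 — 0,1 | c29 | W
#5 — 0,0 | c32 | S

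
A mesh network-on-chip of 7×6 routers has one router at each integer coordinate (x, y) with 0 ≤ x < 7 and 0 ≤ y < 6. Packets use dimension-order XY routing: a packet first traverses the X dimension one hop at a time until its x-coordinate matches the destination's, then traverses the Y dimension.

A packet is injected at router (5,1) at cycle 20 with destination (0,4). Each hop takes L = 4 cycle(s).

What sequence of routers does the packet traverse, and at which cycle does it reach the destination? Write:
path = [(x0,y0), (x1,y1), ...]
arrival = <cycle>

src (5,1)  cyc=20
W→(4,1)  cyc=24
W→(3,1)  cyc=28
W→(2,1)  cyc=32
W→(1,1)  cyc=36
W→(0,1)  cyc=40
N→(0,2)  cyc=44
N→(0,3)  cyc=48
N→(0,4)  cyc=52

path = [(5,1), (4,1), (3,1), (2,1), (1,1), (0,1), (0,2), (0,3), (0,4)]
arrival = 52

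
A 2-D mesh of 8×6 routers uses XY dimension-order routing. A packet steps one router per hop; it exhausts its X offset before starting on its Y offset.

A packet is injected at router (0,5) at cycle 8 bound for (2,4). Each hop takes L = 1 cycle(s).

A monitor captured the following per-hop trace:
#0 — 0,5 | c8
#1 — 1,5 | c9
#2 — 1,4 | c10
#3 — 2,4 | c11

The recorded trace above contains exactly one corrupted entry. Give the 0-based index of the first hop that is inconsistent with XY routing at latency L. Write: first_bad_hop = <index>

first_bad_hop = 2

check 1→ d=(1,0) cyc+1: ok
check 2→ d=(0,-1) cyc+1: BAD: Y-move but x=1≠2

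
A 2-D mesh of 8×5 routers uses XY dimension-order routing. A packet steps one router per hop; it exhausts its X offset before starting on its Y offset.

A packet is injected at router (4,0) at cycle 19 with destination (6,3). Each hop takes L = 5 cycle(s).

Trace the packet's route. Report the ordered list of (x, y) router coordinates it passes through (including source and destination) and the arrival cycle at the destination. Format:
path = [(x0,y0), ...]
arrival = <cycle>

path = [(4,0), (5,0), (6,0), (6,1), (6,2), (6,3)]
arrival = 44

hop 0: (4,0) @ cyc 19
hop 1: (5,0) @ cyc 24  [E]
hop 2: (6,0) @ cyc 29  [E]
hop 3: (6,1) @ cyc 34  [N]
hop 4: (6,2) @ cyc 39  [N]
hop 5: (6,3) @ cyc 44  [N]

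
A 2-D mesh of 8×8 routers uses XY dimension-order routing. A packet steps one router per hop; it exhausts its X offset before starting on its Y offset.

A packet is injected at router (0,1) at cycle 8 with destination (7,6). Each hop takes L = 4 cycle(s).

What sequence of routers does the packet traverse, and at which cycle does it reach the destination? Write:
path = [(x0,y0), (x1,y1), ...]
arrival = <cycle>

  0. router=(0,1) cycle=8 (inject)
  1. router=(1,1) cycle=12 dir=E
  2. router=(2,1) cycle=16 dir=E
  3. router=(3,1) cycle=20 dir=E
  4. router=(4,1) cycle=24 dir=E
  5. router=(5,1) cycle=28 dir=E
  6. router=(6,1) cycle=32 dir=E
  7. router=(7,1) cycle=36 dir=E
  8. router=(7,2) cycle=40 dir=N
  9. router=(7,3) cycle=44 dir=N
  10. router=(7,4) cycle=48 dir=N
  11. router=(7,5) cycle=52 dir=N
  12. router=(7,6) cycle=56 dir=N

path = [(0,1), (1,1), (2,1), (3,1), (4,1), (5,1), (6,1), (7,1), (7,2), (7,3), (7,4), (7,5), (7,6)]
arrival = 56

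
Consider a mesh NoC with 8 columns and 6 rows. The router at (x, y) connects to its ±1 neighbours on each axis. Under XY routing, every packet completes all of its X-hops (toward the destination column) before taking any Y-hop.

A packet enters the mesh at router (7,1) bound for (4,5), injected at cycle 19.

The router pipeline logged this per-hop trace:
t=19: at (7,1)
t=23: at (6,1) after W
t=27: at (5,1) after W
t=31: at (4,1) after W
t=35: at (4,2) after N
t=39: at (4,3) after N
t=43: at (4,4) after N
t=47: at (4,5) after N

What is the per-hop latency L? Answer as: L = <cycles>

Between hops 0 and 1 the cycle counter advances 23 − 19 = 4.
That increment is L by definition: L = 4.

L = 4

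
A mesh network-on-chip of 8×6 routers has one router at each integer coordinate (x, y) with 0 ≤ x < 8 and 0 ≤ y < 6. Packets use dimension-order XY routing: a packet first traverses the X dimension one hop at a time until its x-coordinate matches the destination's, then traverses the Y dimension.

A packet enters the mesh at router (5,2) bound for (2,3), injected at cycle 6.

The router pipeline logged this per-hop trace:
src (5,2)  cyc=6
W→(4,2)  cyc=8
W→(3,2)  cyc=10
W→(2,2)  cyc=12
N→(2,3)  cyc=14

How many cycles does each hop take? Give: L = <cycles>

L = 2

Between hops 0 and 1 the cycle counter advances 8 − 6 = 2.
That increment is L by definition: L = 2.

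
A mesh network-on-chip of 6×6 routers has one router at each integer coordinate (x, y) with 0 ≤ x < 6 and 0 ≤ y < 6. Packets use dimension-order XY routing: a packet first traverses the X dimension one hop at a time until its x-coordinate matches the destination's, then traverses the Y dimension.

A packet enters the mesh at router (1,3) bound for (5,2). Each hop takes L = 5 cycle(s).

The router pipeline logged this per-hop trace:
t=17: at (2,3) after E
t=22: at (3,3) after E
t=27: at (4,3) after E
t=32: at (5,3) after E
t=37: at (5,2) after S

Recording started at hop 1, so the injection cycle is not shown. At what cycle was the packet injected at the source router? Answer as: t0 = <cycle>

t0 = 12

Hop 1 reached at cycle 17; hop k is at t0 + k·L.
Therefore t0 = 17 − L = 12.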